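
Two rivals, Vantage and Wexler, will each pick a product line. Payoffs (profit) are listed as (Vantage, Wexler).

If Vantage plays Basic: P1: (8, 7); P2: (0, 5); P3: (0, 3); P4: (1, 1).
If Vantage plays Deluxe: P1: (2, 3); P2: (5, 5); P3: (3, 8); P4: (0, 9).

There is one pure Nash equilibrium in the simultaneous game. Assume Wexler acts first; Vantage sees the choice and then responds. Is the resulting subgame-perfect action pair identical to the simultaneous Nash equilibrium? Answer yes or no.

Vantage best-responds to each possible Wexler move:
- P1 → Vantage plays Basic (best of 8, 2); Wexler gets 7.
- P2 → Vantage plays Deluxe (best of 0, 5); Wexler gets 5.
- P3 → Vantage plays Deluxe (best of 0, 3); Wexler gets 8.
- P4 → Vantage plays Basic (best of 1, 0); Wexler gets 1.
Among 7, 5, 8, 1, the best is 8 at P3. Subgame-perfect outcome: (Deluxe, P3) with payoffs (3, 8).
For the simultaneous game, intersect best replies.
Vantage's best replies: P1→Basic; P2→Deluxe; P3→Deluxe; P4→Basic.
Wexler's best replies: Basic→P1; Deluxe→P4.
The unique mutual best reply is (Basic, P1), giving (8, 7).
Sequential outcome (Deluxe, P3) differs from the Nash profile (Basic, P1).

no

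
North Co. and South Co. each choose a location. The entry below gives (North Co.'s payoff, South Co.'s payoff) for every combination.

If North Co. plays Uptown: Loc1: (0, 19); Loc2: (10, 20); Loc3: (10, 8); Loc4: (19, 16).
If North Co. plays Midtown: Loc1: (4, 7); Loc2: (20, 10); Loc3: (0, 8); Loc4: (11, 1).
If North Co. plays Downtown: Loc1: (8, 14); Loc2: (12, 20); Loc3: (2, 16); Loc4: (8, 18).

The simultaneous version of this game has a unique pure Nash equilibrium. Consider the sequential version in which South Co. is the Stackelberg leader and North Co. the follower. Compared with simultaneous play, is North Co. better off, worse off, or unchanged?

worse off

Work backward from North Co.'s decision.
- Loc1: North Co. compares 0, 4, 8 and picks Downtown; South Co. would get 14.
- Loc2: North Co. compares 10, 20, 12 and picks Midtown; South Co. would get 10.
- Loc3: North Co. compares 10, 0, 2 and picks Uptown; South Co. would get 8.
- Loc4: North Co. compares 19, 11, 8 and picks Uptown; South Co. would get 16.
South Co.'s induced payoffs are 14, 10, 8, 16, so South Co. commits to Loc4. Subgame-perfect outcome: (Uptown, Loc4) with payoffs (19, 16).
Now find the simultaneous Nash equilibrium.
North Co.'s best replies: Loc1→Downtown; Loc2→Midtown; Loc3→Uptown; Loc4→Uptown.
South Co.'s best replies: Uptown→Loc2; Midtown→Loc2; Downtown→Loc2.
Only (Midtown, Loc2) has each player best-responding; Nash payoffs (20, 10).
North Co. earns 19 sequentially versus 20 at the Nash outcome: worse off.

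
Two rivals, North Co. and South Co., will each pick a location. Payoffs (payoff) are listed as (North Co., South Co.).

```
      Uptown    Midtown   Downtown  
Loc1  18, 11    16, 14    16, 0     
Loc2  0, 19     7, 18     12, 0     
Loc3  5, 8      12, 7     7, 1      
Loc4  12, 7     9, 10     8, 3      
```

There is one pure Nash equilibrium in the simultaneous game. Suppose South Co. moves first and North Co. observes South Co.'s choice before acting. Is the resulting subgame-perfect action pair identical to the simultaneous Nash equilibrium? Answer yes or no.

yes

North Co. best-responds to each possible South Co. move:
- Uptown: North Co. compares 18, 0, 5, 12 and picks Loc1; South Co. would get 11.
- Midtown: North Co. compares 16, 7, 12, 9 and picks Loc1; South Co. would get 14.
- Downtown: North Co. compares 16, 12, 7, 8 and picks Loc1; South Co. would get 0.
Maximizing over 11, 14, 0, South Co. chooses Midtown. Subgame-perfect outcome: (Loc1, Midtown) with payoffs (16, 14).
Under simultaneous play:
North Co.'s best replies: Uptown→Loc1; Midtown→Loc1; Downtown→Loc1.
South Co.'s best replies: Loc1→Midtown; Loc2→Uptown; Loc3→Uptown; Loc4→Midtown.
The unique mutual best reply is (Loc1, Midtown), giving (16, 14).
Sequential outcome (Loc1, Midtown) coincides with the Nash profile (Loc1, Midtown).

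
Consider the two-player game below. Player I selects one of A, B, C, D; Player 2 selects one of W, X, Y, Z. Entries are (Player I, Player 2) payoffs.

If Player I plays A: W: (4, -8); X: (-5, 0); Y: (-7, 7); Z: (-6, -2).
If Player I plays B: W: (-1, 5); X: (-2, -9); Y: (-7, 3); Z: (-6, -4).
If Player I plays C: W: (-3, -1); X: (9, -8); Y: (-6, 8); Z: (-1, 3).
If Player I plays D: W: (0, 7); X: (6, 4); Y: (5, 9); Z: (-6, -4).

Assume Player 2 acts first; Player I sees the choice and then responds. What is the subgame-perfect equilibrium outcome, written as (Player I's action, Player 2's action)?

Work backward from Player I's decision.
- W → Player I plays A (best of 4, -1, -3, 0); Player 2 gets -8.
- X → Player I plays C (best of -5, -2, 9, 6); Player 2 gets -8.
- Y → Player I plays D (best of -7, -7, -6, 5); Player 2 gets 9.
- Z → Player I plays C (best of -6, -6, -1, -6); Player 2 gets 3.
Among -8, -8, 9, 3, the best is 9 at Y. Subgame-perfect outcome: (D, Y) with payoffs (5, 9).

(D, Y)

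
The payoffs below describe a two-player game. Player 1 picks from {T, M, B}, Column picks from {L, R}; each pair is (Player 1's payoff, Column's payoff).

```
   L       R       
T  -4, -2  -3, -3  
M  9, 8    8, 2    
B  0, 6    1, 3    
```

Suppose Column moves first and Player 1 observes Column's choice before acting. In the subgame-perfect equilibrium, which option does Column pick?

L

Solve by backward induction (Column leads).
- L: Player 1 compares -4, 9, 0 and picks M; Column would get 8.
- R: Player 1 compares -3, 8, 1 and picks M; Column would get 2.
Column's induced payoffs are 8, 2, so Column commits to L. Subgame-perfect outcome: (M, L) with payoffs (9, 8).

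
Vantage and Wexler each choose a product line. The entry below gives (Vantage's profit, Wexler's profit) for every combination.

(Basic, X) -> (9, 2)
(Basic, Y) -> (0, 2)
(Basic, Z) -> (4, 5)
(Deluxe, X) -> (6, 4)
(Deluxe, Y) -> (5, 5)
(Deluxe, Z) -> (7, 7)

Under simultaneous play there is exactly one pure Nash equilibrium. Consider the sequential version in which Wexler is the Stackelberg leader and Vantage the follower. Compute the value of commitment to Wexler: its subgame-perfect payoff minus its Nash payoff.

0

Work backward from Vantage's decision.
- X → Vantage plays Basic (best of 9, 6); Wexler gets 2.
- Y → Vantage plays Deluxe (best of 0, 5); Wexler gets 5.
- Z → Vantage plays Deluxe (best of 4, 7); Wexler gets 7.
Maximizing over 2, 5, 7, Wexler chooses Z. Subgame-perfect outcome: (Deluxe, Z) with payoffs (7, 7).
Now find the simultaneous Nash equilibrium.
Vantage's best replies: X→Basic; Y→Deluxe; Z→Deluxe.
Wexler's best replies: Basic→Z; Deluxe→Z.
The unique mutual best reply is (Deluxe, Z), giving (7, 7).
Wexler's commitment gain: 7 − 7 = 0.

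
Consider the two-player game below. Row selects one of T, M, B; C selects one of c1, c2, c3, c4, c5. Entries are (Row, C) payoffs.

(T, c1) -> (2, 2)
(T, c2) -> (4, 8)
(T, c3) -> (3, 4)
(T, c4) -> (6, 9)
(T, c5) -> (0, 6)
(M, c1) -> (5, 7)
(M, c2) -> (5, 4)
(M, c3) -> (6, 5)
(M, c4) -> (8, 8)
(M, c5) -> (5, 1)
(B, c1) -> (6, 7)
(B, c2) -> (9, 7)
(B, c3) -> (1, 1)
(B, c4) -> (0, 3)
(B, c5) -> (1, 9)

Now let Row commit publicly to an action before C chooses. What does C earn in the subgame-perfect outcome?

Work backward from C's decision.
- T: C compares 2, 8, 4, 9, 6 and picks c4; Row would get 6.
- M: C compares 7, 4, 5, 8, 1 and picks c4; Row would get 8.
- B: C compares 7, 7, 1, 3, 9 and picks c5; Row would get 1.
Row's induced payoffs are 6, 8, 1, so Row commits to M. Subgame-perfect outcome: (M, c4) with payoffs (8, 8).

8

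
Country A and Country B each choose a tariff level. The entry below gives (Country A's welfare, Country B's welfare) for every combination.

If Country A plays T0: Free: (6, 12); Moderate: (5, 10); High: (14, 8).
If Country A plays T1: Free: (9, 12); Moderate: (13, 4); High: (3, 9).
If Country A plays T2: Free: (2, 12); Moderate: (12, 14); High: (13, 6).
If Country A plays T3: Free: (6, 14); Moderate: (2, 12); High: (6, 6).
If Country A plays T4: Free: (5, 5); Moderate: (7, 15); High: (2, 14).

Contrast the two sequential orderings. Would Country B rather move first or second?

second

If Country A leads: Country B's best replies are T0→Free, T1→Free, T2→Moderate, T3→Free, T4→Moderate; Country A's induced payoffs 6, 9, 12, 6, 7; outcome (T2, Moderate), payoffs (12, 14).
If Country B leads: Country A's best replies are Free→T1, Moderate→T1, High→T0; Country B's induced payoffs 12, 4, 8; outcome (T1, Free), payoffs (9, 12).
Country B gets 12 moving first and 14 moving second, so Country B prefers to move second.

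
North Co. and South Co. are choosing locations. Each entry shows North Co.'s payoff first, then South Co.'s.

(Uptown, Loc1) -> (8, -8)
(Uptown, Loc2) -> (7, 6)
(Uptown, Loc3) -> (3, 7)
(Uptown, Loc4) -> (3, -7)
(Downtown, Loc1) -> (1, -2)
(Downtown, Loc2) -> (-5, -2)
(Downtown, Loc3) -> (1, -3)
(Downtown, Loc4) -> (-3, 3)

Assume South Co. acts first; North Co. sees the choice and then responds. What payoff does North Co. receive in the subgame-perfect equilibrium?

North Co. best-responds to each possible South Co. move:
- Loc1: BR = Uptown, leader payoff -8.
- Loc2: BR = Uptown, leader payoff 6.
- Loc3: BR = Uptown, leader payoff 7.
- Loc4: BR = Uptown, leader payoff -7.
Among -8, 6, 7, -7, the best is 7 at Loc3. Subgame-perfect outcome: (Uptown, Loc3) with payoffs (3, 7).

3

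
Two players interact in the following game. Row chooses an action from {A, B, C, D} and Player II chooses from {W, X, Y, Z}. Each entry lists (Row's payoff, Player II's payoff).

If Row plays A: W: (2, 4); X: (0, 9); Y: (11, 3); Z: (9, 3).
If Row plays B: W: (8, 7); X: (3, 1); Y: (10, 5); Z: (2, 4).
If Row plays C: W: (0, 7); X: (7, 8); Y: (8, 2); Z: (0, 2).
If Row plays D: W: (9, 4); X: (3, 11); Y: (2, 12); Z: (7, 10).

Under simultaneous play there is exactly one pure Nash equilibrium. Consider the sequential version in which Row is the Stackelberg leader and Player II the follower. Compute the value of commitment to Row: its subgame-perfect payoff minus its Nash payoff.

1

Player II best-responds to each possible Row move:
- A: BR = X, leader payoff 0.
- B: BR = W, leader payoff 8.
- C: BR = X, leader payoff 7.
- D: BR = Y, leader payoff 2.
Maximizing over 0, 8, 7, 2, Row chooses B. Subgame-perfect outcome: (B, W) with payoffs (8, 7).
Now find the simultaneous Nash equilibrium.
Row's best replies: W→D; X→C; Y→A; Z→A.
Player II's best replies: A→X; B→W; C→X; D→Y.
Only (C, X) has each player best-responding; Nash payoffs (7, 8).
Row's commitment gain: 8 − 7 = 1.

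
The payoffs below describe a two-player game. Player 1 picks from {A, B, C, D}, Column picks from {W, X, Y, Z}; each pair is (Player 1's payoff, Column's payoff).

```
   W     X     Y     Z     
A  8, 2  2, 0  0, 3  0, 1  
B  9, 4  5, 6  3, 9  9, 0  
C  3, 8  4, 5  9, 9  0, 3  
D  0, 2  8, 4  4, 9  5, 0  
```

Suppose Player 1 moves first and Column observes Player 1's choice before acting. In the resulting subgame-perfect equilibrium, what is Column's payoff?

Work backward from Column's decision.
- A → Column plays Y (best of 2, 0, 3, 1); Player 1 gets 0.
- B → Column plays Y (best of 4, 6, 9, 0); Player 1 gets 3.
- C → Column plays Y (best of 8, 5, 9, 3); Player 1 gets 9.
- D → Column plays Y (best of 2, 4, 9, 0); Player 1 gets 4.
Among 0, 3, 9, 4, the best is 9 at C. Subgame-perfect outcome: (C, Y) with payoffs (9, 9).

9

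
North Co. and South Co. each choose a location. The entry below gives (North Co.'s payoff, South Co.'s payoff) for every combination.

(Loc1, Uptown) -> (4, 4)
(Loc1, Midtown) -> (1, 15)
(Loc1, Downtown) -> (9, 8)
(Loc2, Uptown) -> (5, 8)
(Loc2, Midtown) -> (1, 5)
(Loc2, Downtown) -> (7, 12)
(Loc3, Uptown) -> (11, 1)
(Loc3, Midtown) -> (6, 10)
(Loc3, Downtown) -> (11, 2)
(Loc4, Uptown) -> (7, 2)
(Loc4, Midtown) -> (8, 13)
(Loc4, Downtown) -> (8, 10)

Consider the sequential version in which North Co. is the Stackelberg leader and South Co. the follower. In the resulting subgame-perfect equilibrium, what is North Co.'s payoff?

8

Backward induction with North Co. moving first.
- Loc1: BR = Midtown, leader payoff 1.
- Loc2: BR = Downtown, leader payoff 7.
- Loc3: BR = Midtown, leader payoff 6.
- Loc4: BR = Midtown, leader payoff 8.
North Co.'s induced payoffs are 1, 7, 6, 8, so North Co. commits to Loc4. Subgame-perfect outcome: (Loc4, Midtown) with payoffs (8, 13).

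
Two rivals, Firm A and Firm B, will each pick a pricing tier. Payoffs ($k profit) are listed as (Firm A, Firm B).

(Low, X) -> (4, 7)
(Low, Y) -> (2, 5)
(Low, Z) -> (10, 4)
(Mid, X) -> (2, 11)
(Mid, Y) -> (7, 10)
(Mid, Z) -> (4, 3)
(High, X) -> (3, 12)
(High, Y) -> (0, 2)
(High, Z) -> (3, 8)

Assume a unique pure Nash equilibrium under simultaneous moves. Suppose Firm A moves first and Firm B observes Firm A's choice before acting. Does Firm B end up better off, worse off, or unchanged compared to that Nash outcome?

Work backward from Firm B's decision.
- Low: Firm B compares 7, 5, 4 and picks X; Firm A would get 4.
- Mid: Firm B compares 11, 10, 3 and picks X; Firm A would get 2.
- High: Firm B compares 12, 2, 8 and picks X; Firm A would get 3.
Firm A's induced payoffs are 4, 2, 3, so Firm A commits to Low. Subgame-perfect outcome: (Low, X) with payoffs (4, 7).
Now find the simultaneous Nash equilibrium.
Firm A's best replies: X→Low; Y→Mid; Z→Low.
Firm B's best replies: Low→X; Mid→X; High→X.
Only (Low, X) has each player best-responding; Nash payoffs (4, 7).
Firm B earns 7 sequentially versus 7 at the Nash outcome: unchanged.

unchanged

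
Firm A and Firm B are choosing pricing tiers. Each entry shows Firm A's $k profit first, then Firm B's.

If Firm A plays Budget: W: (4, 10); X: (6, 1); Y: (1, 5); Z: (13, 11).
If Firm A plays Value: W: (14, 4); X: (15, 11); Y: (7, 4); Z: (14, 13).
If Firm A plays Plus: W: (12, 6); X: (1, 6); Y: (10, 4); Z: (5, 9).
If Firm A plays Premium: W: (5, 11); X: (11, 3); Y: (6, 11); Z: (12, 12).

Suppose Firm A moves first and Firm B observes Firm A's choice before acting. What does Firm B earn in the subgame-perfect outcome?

13

Solve by backward induction (Firm A leads).
- Budget: BR = Z, leader payoff 13.
- Value: BR = Z, leader payoff 14.
- Plus: BR = Z, leader payoff 5.
- Premium: BR = Z, leader payoff 12.
Firm A's induced payoffs are 13, 14, 5, 12, so Firm A commits to Value. Subgame-perfect outcome: (Value, Z) with payoffs (14, 13).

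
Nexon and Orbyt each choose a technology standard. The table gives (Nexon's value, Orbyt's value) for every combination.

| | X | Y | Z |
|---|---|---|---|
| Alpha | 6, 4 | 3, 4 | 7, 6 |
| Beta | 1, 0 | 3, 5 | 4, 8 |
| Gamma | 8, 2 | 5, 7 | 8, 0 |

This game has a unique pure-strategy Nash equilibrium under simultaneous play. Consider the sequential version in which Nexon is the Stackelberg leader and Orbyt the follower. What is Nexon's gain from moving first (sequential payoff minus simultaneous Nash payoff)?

2

Orbyt best-responds to each possible Nexon move:
- Alpha: Orbyt compares 4, 4, 6 and picks Z; Nexon would get 7.
- Beta: Orbyt compares 0, 5, 8 and picks Z; Nexon would get 4.
- Gamma: Orbyt compares 2, 7, 0 and picks Y; Nexon would get 5.
Maximizing over 7, 4, 5, Nexon chooses Alpha. Subgame-perfect outcome: (Alpha, Z) with payoffs (7, 6).
For the simultaneous game, intersect best replies.
Nexon's best replies: X→Gamma; Y→Gamma; Z→Gamma.
Orbyt's best replies: Alpha→Z; Beta→Z; Gamma→Y.
Only (Gamma, Y) has each player best-responding; Nash payoffs (5, 7).
Nexon's commitment gain: 7 − 5 = 2.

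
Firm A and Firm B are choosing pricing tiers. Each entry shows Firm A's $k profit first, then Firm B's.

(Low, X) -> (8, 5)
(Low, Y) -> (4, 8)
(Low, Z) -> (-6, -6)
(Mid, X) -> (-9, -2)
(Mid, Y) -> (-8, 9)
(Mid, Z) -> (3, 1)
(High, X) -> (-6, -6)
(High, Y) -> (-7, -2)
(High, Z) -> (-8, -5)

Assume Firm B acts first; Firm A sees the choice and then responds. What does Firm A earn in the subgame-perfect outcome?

4

Work backward from Firm A's decision.
- X → Firm A plays Low (best of 8, -9, -6); Firm B gets 5.
- Y → Firm A plays Low (best of 4, -8, -7); Firm B gets 8.
- Z → Firm A plays Mid (best of -6, 3, -8); Firm B gets 1.
Among 5, 8, 1, the best is 8 at Y. Subgame-perfect outcome: (Low, Y) with payoffs (4, 8).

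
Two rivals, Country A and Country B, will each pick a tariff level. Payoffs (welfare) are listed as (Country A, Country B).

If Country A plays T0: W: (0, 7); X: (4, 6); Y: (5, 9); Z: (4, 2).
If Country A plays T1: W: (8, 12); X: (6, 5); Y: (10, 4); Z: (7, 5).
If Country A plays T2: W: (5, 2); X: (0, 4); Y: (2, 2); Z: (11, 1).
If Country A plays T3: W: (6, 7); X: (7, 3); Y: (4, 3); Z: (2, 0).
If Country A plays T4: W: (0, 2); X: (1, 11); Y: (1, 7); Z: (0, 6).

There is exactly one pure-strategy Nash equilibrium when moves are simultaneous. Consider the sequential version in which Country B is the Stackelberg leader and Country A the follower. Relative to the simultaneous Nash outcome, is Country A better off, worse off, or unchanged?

unchanged

Backward induction with Country B moving first.
- W: Country A compares 0, 8, 5, 6, 0 and picks T1; Country B would get 12.
- X: Country A compares 4, 6, 0, 7, 1 and picks T3; Country B would get 3.
- Y: Country A compares 5, 10, 2, 4, 1 and picks T1; Country B would get 4.
- Z: Country A compares 4, 7, 11, 2, 0 and picks T2; Country B would get 1.
Maximizing over 12, 3, 4, 1, Country B chooses W. Subgame-perfect outcome: (T1, W) with payoffs (8, 12).
Under simultaneous play:
Country A's best replies: W→T1; X→T3; Y→T1; Z→T2.
Country B's best replies: T0→Y; T1→W; T2→X; T3→W; T4→X.
The unique mutual best reply is (T1, W), giving (8, 12).
Country A earns 8 sequentially versus 8 at the Nash outcome: unchanged.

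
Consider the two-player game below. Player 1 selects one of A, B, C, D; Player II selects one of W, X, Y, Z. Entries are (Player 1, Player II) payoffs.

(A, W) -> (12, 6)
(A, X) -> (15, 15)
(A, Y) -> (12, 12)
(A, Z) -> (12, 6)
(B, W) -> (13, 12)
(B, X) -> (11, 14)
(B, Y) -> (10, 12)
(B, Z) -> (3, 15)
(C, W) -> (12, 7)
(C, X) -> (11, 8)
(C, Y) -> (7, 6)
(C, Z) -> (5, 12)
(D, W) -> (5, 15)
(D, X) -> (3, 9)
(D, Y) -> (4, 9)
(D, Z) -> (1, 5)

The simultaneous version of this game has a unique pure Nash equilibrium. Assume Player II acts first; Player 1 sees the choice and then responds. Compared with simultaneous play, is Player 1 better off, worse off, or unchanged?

unchanged

Player 1 best-responds to each possible Player II move:
- W → Player 1 plays B (best of 12, 13, 12, 5); Player II gets 12.
- X → Player 1 plays A (best of 15, 11, 11, 3); Player II gets 15.
- Y → Player 1 plays A (best of 12, 10, 7, 4); Player II gets 12.
- Z → Player 1 plays A (best of 12, 3, 5, 1); Player II gets 6.
Player II's induced payoffs are 12, 15, 12, 6, so Player II commits to X. Subgame-perfect outcome: (A, X) with payoffs (15, 15).
Under simultaneous play:
Player 1's best replies: W→B; X→A; Y→A; Z→A.
Player II's best replies: A→X; B→Z; C→Z; D→W.
Only (A, X) has each player best-responding; Nash payoffs (15, 15).
Player 1 earns 15 sequentially versus 15 at the Nash outcome: unchanged.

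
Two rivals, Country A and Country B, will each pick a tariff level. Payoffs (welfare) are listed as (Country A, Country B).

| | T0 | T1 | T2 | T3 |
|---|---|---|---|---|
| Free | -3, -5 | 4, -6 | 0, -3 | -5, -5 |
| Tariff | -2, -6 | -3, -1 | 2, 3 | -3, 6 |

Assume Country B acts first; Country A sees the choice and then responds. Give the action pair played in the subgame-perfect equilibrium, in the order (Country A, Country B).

(Tariff, T3)

Work backward from Country A's decision.
- T0 → Country A plays Tariff (best of -3, -2); Country B gets -6.
- T1 → Country A plays Free (best of 4, -3); Country B gets -6.
- T2 → Country A plays Tariff (best of 0, 2); Country B gets 3.
- T3 → Country A plays Tariff (best of -5, -3); Country B gets 6.
Maximizing over -6, -6, 3, 6, Country B chooses T3. Subgame-perfect outcome: (Tariff, T3) with payoffs (-3, 6).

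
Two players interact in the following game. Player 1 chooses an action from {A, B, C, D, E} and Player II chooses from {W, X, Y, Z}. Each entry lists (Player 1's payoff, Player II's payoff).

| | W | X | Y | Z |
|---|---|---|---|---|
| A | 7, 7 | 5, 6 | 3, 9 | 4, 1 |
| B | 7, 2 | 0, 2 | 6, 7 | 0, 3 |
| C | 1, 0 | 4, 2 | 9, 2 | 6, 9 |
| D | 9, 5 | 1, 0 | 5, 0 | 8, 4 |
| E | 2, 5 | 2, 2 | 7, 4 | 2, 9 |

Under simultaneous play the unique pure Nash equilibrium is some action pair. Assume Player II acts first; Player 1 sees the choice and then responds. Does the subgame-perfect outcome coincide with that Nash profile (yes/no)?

no

Work backward from Player 1's decision.
- W: BR = D, leader payoff 5.
- X: BR = A, leader payoff 6.
- Y: BR = C, leader payoff 2.
- Z: BR = D, leader payoff 4.
Maximizing over 5, 6, 2, 4, Player II chooses X. Subgame-perfect outcome: (A, X) with payoffs (5, 6).
For the simultaneous game, intersect best replies.
Player 1's best replies: W→D; X→A; Y→C; Z→D.
Player II's best replies: A→Y; B→Y; C→Z; D→W; E→Z.
The unique mutual best reply is (D, W), giving (9, 5).
Sequential outcome (A, X) differs from the Nash profile (D, W).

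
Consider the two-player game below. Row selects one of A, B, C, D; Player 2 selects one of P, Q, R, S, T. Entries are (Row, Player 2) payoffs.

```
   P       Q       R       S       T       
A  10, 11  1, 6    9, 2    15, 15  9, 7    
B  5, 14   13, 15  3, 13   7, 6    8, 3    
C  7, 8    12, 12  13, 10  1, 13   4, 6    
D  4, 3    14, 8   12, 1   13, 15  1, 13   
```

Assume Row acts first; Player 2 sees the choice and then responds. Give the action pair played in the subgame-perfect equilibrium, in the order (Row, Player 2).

(A, S)

Solve by backward induction (Row leads).
- A → Player 2 plays S (best of 11, 6, 2, 15, 7); Row gets 15.
- B → Player 2 plays Q (best of 14, 15, 13, 6, 3); Row gets 13.
- C → Player 2 plays S (best of 8, 12, 10, 13, 6); Row gets 1.
- D → Player 2 plays S (best of 3, 8, 1, 15, 13); Row gets 13.
Row's induced payoffs are 15, 13, 1, 13, so Row commits to A. Subgame-perfect outcome: (A, S) with payoffs (15, 15).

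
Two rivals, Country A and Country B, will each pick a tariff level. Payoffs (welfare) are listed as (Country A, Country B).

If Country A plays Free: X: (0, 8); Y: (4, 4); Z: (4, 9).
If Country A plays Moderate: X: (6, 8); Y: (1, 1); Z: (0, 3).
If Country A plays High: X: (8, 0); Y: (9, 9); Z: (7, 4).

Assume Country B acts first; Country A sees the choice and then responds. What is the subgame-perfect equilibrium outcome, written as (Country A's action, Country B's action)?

Work backward from Country A's decision.
- X: Country A compares 0, 6, 8 and picks High; Country B would get 0.
- Y: Country A compares 4, 1, 9 and picks High; Country B would get 9.
- Z: Country A compares 4, 0, 7 and picks High; Country B would get 4.
Among 0, 9, 4, the best is 9 at Y. Subgame-perfect outcome: (High, Y) with payoffs (9, 9).

(High, Y)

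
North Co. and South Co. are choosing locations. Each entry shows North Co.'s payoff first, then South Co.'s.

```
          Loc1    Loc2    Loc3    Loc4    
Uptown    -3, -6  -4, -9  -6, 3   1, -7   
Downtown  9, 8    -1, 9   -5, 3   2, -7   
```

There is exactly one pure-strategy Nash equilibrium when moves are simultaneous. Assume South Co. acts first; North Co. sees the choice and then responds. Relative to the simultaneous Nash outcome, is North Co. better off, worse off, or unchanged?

unchanged

North Co. best-responds to each possible South Co. move:
- Loc1: BR = Downtown, leader payoff 8.
- Loc2: BR = Downtown, leader payoff 9.
- Loc3: BR = Downtown, leader payoff 3.
- Loc4: BR = Downtown, leader payoff -7.
South Co.'s induced payoffs are 8, 9, 3, -7, so South Co. commits to Loc2. Subgame-perfect outcome: (Downtown, Loc2) with payoffs (-1, 9).
Under simultaneous play:
North Co.'s best replies: Loc1→Downtown; Loc2→Downtown; Loc3→Downtown; Loc4→Downtown.
South Co.'s best replies: Uptown→Loc3; Downtown→Loc2.
Only (Downtown, Loc2) has each player best-responding; Nash payoffs (-1, 9).
North Co. earns -1 sequentially versus -1 at the Nash outcome: unchanged.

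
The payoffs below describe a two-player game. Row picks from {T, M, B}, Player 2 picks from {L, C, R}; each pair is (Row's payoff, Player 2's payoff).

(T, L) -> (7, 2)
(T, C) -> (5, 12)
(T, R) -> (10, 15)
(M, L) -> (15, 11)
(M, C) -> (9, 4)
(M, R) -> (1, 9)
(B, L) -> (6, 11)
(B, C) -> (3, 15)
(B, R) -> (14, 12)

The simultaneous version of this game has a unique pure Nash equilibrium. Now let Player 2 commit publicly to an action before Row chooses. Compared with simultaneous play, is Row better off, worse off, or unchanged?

Row best-responds to each possible Player 2 move:
- L: BR = M, leader payoff 11.
- C: BR = M, leader payoff 4.
- R: BR = B, leader payoff 12.
Player 2's induced payoffs are 11, 4, 12, so Player 2 commits to R. Subgame-perfect outcome: (B, R) with payoffs (14, 12).
Now find the simultaneous Nash equilibrium.
Row's best replies: L→M; C→M; R→B.
Player 2's best replies: T→R; M→L; B→C.
The unique mutual best reply is (M, L), giving (15, 11).
Row earns 14 sequentially versus 15 at the Nash outcome: worse off.

worse off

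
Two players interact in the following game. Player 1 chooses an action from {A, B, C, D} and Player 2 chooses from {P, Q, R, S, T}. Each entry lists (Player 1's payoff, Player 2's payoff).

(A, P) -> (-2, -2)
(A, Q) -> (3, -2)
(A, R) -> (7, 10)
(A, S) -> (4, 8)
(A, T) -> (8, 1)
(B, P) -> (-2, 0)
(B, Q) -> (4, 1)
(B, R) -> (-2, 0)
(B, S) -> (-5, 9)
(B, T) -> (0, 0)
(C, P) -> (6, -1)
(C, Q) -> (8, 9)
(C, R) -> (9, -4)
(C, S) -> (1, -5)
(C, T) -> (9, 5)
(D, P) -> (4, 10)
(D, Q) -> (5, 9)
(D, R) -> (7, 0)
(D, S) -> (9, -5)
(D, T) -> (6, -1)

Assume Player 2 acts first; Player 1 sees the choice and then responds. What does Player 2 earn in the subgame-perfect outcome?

Backward induction with Player 2 moving first.
- P → Player 1 plays C (best of -2, -2, 6, 4); Player 2 gets -1.
- Q → Player 1 plays C (best of 3, 4, 8, 5); Player 2 gets 9.
- R → Player 1 plays C (best of 7, -2, 9, 7); Player 2 gets -4.
- S → Player 1 plays D (best of 4, -5, 1, 9); Player 2 gets -5.
- T → Player 1 plays C (best of 8, 0, 9, 6); Player 2 gets 5.
Among -1, 9, -4, -5, 5, the best is 9 at Q. Subgame-perfect outcome: (C, Q) with payoffs (8, 9).

9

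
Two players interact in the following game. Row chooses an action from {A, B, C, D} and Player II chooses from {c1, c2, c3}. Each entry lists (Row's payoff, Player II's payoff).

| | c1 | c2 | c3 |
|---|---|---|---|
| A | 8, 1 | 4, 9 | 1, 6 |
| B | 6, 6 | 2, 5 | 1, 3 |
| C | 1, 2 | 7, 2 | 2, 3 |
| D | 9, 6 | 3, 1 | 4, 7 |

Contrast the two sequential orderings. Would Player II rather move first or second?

If Row leads: Player II's best replies are A→c2, B→c1, C→c3, D→c3; Row's induced payoffs 4, 6, 2, 4; outcome (B, c1), payoffs (6, 6).
If Player II leads: Row's best replies are c1→D, c2→C, c3→D; Player II's induced payoffs 6, 2, 7; outcome (D, c3), payoffs (4, 7).
Player II gets 7 moving first and 6 moving second, so Player II prefers to move first.

first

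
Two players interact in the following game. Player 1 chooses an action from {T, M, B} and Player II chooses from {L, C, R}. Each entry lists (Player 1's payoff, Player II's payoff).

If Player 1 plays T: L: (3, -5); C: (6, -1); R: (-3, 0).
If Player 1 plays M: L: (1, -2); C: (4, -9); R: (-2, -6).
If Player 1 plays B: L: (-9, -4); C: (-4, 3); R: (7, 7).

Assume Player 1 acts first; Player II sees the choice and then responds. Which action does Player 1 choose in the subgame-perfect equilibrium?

Player II best-responds to each possible Player 1 move:
- T: BR = R, leader payoff -3.
- M: BR = L, leader payoff 1.
- B: BR = R, leader payoff 7.
Maximizing over -3, 1, 7, Player 1 chooses B. Subgame-perfect outcome: (B, R) with payoffs (7, 7).

B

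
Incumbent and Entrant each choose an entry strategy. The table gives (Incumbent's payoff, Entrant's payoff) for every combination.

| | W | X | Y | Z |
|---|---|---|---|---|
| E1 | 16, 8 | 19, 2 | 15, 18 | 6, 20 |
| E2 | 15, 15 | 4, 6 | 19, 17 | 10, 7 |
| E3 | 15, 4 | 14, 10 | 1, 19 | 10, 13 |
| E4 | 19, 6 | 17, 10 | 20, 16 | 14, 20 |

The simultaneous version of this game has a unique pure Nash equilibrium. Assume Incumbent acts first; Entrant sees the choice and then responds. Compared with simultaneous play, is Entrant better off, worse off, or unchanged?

worse off

Backward induction with Incumbent moving first.
- E1: BR = Z, leader payoff 6.
- E2: BR = Y, leader payoff 19.
- E3: BR = Y, leader payoff 1.
- E4: BR = Z, leader payoff 14.
Maximizing over 6, 19, 1, 14, Incumbent chooses E2. Subgame-perfect outcome: (E2, Y) with payoffs (19, 17).
Under simultaneous play:
Incumbent's best replies: W→E4; X→E1; Y→E4; Z→E4.
Entrant's best replies: E1→Z; E2→Y; E3→Y; E4→Z.
The unique mutual best reply is (E4, Z), giving (14, 20).
Entrant earns 17 sequentially versus 20 at the Nash outcome: worse off.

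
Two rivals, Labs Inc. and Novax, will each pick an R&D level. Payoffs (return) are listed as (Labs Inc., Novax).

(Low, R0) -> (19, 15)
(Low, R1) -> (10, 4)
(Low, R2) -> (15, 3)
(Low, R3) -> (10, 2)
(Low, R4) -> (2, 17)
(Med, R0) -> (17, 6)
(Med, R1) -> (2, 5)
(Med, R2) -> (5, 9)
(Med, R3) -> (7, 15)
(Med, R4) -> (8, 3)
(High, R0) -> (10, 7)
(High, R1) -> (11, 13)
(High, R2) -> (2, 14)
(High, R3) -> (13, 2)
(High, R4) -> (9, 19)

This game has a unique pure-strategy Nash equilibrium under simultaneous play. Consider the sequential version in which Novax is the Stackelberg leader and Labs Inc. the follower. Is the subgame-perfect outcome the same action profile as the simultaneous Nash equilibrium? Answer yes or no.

yes

Labs Inc. best-responds to each possible Novax move:
- R0: BR = Low, leader payoff 15.
- R1: BR = High, leader payoff 13.
- R2: BR = Low, leader payoff 3.
- R3: BR = High, leader payoff 2.
- R4: BR = High, leader payoff 19.
Among 15, 13, 3, 2, 19, the best is 19 at R4. Subgame-perfect outcome: (High, R4) with payoffs (9, 19).
Under simultaneous play:
Labs Inc.'s best replies: R0→Low; R1→High; R2→Low; R3→High; R4→High.
Novax's best replies: Low→R4; Med→R3; High→R4.
Only (High, R4) has each player best-responding; Nash payoffs (9, 19).
Sequential outcome (High, R4) coincides with the Nash profile (High, R4).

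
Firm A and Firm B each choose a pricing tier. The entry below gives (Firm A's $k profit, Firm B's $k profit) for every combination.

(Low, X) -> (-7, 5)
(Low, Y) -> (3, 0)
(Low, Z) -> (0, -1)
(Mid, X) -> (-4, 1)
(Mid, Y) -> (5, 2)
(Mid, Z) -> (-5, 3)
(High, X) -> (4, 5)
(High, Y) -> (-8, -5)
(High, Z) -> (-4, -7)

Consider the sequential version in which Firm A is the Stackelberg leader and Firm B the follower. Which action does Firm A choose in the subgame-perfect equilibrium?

Work backward from Firm B's decision.
- Low: Firm B compares 5, 0, -1 and picks X; Firm A would get -7.
- Mid: Firm B compares 1, 2, 3 and picks Z; Firm A would get -5.
- High: Firm B compares 5, -5, -7 and picks X; Firm A would get 4.
Firm A's induced payoffs are -7, -5, 4, so Firm A commits to High. Subgame-perfect outcome: (High, X) with payoffs (4, 5).

High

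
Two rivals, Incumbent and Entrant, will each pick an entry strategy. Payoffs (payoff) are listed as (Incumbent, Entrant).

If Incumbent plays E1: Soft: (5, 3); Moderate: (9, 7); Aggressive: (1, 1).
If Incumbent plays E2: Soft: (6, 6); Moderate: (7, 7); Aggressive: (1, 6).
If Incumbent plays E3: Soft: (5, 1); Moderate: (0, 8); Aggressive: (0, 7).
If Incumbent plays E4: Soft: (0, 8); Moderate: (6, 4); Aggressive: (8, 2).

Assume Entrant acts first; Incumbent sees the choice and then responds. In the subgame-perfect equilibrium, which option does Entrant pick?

Moderate

Work backward from Incumbent's decision.
- Soft: BR = E2, leader payoff 6.
- Moderate: BR = E1, leader payoff 7.
- Aggressive: BR = E4, leader payoff 2.
Maximizing over 6, 7, 2, Entrant chooses Moderate. Subgame-perfect outcome: (E1, Moderate) with payoffs (9, 7).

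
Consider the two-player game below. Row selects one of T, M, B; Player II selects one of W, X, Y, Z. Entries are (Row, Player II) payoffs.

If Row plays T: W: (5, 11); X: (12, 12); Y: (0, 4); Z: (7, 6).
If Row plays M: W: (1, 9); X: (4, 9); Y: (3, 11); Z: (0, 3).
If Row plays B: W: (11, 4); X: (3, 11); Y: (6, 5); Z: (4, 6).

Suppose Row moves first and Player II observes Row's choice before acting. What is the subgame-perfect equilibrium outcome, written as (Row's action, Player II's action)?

Backward induction with Row moving first.
- T → Player II plays X (best of 11, 12, 4, 6); Row gets 12.
- M → Player II plays Y (best of 9, 9, 11, 3); Row gets 3.
- B → Player II plays X (best of 4, 11, 5, 6); Row gets 3.
Among 12, 3, 3, the best is 12 at T. Subgame-perfect outcome: (T, X) with payoffs (12, 12).

(T, X)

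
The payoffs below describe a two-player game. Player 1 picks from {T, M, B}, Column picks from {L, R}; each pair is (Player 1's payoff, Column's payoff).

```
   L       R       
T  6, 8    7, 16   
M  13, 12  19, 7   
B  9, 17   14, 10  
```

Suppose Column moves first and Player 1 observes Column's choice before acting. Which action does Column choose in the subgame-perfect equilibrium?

Backward induction with Column moving first.
- L: Player 1 compares 6, 13, 9 and picks M; Column would get 12.
- R: Player 1 compares 7, 19, 14 and picks M; Column would get 7.
Column's induced payoffs are 12, 7, so Column commits to L. Subgame-perfect outcome: (M, L) with payoffs (13, 12).

L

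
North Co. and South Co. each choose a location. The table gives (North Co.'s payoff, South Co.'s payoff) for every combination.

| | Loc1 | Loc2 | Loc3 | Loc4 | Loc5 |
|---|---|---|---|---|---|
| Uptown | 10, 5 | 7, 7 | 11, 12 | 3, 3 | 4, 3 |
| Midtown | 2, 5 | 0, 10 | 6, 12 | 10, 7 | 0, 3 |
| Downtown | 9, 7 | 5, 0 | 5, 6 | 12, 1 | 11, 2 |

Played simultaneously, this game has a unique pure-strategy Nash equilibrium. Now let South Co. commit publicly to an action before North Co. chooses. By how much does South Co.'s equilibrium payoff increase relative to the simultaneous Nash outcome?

Work backward from North Co.'s decision.
- Loc1 → North Co. plays Uptown (best of 10, 2, 9); South Co. gets 5.
- Loc2 → North Co. plays Uptown (best of 7, 0, 5); South Co. gets 7.
- Loc3 → North Co. plays Uptown (best of 11, 6, 5); South Co. gets 12.
- Loc4 → North Co. plays Downtown (best of 3, 10, 12); South Co. gets 1.
- Loc5 → North Co. plays Downtown (best of 4, 0, 11); South Co. gets 2.
South Co.'s induced payoffs are 5, 7, 12, 1, 2, so South Co. commits to Loc3. Subgame-perfect outcome: (Uptown, Loc3) with payoffs (11, 12).
Under simultaneous play:
North Co.'s best replies: Loc1→Uptown; Loc2→Uptown; Loc3→Uptown; Loc4→Downtown; Loc5→Downtown.
South Co.'s best replies: Uptown→Loc3; Midtown→Loc3; Downtown→Loc1.
The unique mutual best reply is (Uptown, Loc3), giving (11, 12).
South Co.'s commitment gain: 12 − 12 = 0.

0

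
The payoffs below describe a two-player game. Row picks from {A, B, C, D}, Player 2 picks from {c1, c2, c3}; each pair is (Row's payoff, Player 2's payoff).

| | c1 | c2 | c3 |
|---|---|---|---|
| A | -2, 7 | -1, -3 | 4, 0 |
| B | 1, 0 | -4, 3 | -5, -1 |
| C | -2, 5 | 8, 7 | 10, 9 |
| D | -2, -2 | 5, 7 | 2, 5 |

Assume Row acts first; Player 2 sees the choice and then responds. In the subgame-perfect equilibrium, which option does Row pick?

C

Backward induction with Row moving first.
- A: Player 2 compares 7, -3, 0 and picks c1; Row would get -2.
- B: Player 2 compares 0, 3, -1 and picks c2; Row would get -4.
- C: Player 2 compares 5, 7, 9 and picks c3; Row would get 10.
- D: Player 2 compares -2, 7, 5 and picks c2; Row would get 5.
Among -2, -4, 10, 5, the best is 10 at C. Subgame-perfect outcome: (C, c3) with payoffs (10, 9).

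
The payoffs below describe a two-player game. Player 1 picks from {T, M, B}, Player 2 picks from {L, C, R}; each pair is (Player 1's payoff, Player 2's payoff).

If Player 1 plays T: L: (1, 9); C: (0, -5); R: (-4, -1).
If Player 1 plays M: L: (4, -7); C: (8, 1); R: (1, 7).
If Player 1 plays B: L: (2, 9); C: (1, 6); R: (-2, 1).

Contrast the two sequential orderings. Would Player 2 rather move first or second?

If Player 1 leads: Player 2's best replies are T→L, M→R, B→L; Player 1's induced payoffs 1, 1, 2; outcome (B, L), payoffs (2, 9).
If Player 2 leads: Player 1's best replies are L→M, C→M, R→M; Player 2's induced payoffs -7, 1, 7; outcome (M, R), payoffs (1, 7).
Player 2 gets 7 moving first and 9 moving second, so Player 2 prefers to move second.

second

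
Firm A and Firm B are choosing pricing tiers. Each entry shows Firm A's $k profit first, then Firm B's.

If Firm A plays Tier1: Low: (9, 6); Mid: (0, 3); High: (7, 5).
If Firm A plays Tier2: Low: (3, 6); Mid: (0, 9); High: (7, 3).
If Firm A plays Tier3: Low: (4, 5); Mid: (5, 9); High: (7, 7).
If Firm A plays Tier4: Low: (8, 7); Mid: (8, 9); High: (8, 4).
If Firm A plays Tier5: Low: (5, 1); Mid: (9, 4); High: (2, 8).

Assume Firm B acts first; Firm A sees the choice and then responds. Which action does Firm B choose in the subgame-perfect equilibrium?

Low

Solve by backward induction (Firm B leads).
- Low: BR = Tier1, leader payoff 6.
- Mid: BR = Tier5, leader payoff 4.
- High: BR = Tier4, leader payoff 4.
Maximizing over 6, 4, 4, Firm B chooses Low. Subgame-perfect outcome: (Tier1, Low) with payoffs (9, 6).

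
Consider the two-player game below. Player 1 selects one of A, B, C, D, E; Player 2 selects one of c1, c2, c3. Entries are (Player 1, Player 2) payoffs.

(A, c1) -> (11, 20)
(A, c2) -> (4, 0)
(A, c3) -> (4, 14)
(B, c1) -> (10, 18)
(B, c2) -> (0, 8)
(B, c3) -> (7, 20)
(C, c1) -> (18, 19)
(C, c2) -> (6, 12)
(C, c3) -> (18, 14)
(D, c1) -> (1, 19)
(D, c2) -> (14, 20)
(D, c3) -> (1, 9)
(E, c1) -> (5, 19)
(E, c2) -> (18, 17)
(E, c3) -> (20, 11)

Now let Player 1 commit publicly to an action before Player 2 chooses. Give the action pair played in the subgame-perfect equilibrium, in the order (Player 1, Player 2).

(C, c1)

Player 2 best-responds to each possible Player 1 move:
- A: Player 2 compares 20, 0, 14 and picks c1; Player 1 would get 11.
- B: Player 2 compares 18, 8, 20 and picks c3; Player 1 would get 7.
- C: Player 2 compares 19, 12, 14 and picks c1; Player 1 would get 18.
- D: Player 2 compares 19, 20, 9 and picks c2; Player 1 would get 14.
- E: Player 2 compares 19, 17, 11 and picks c1; Player 1 would get 5.
Maximizing over 11, 7, 18, 14, 5, Player 1 chooses C. Subgame-perfect outcome: (C, c1) with payoffs (18, 19).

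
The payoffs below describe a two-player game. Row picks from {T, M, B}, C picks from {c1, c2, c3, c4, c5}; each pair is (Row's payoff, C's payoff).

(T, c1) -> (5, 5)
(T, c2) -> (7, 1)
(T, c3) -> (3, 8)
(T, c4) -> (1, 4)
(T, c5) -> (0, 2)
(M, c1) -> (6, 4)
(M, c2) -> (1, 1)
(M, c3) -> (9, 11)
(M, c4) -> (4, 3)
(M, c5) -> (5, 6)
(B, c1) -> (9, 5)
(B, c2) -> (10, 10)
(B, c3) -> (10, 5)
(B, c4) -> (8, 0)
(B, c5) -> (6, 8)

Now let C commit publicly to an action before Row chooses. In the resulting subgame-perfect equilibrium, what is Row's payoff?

Row best-responds to each possible C move:
- c1 → Row plays B (best of 5, 6, 9); C gets 5.
- c2 → Row plays B (best of 7, 1, 10); C gets 10.
- c3 → Row plays B (best of 3, 9, 10); C gets 5.
- c4 → Row plays B (best of 1, 4, 8); C gets 0.
- c5 → Row plays B (best of 0, 5, 6); C gets 8.
Among 5, 10, 5, 0, 8, the best is 10 at c2. Subgame-perfect outcome: (B, c2) with payoffs (10, 10).

10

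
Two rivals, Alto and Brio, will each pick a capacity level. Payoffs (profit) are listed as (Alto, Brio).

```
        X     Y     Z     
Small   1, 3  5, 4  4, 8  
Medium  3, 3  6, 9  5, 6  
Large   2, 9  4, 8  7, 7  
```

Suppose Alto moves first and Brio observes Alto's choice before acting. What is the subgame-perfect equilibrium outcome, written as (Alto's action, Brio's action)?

(Medium, Y)

Brio best-responds to each possible Alto move:
- Small: BR = Z, leader payoff 4.
- Medium: BR = Y, leader payoff 6.
- Large: BR = X, leader payoff 2.
Alto's induced payoffs are 4, 6, 2, so Alto commits to Medium. Subgame-perfect outcome: (Medium, Y) with payoffs (6, 9).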